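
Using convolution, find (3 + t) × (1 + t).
Ascending coefficients: a = [3, 1], b = [1, 1]. c[0] = 3×1 = 3; c[1] = 3×1 + 1×1 = 4; c[2] = 1×1 = 1. Result coefficients: [3, 4, 1] → 3 + 4t + t^2

3 + 4t + t^2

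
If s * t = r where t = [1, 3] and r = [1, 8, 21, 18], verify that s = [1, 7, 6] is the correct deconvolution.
Forward-compute [1, 7, 6] * [1, 3]: r[0] = 1×1 = 1; r[1] = 1×3 + 7×1 = 10; r[2] = 7×3 + 6×1 = 27; r[3] = 6×3 = 18 → [1, 10, 27, 18]. Does not match given r = [1, 8, 21, 18].

Not verified. [1, 7, 6] * [1, 3] = [1, 10, 27, 18], which differs from [1, 8, 21, 18] at index 1.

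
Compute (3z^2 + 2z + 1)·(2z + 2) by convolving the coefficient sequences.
Ascending coefficients: a = [1, 2, 3], b = [2, 2]. c[0] = 1×2 = 2; c[1] = 1×2 + 2×2 = 6; c[2] = 2×2 + 3×2 = 10; c[3] = 3×2 = 6. Result coefficients: [2, 6, 10, 6] → 6z^3 + 10z^2 + 6z + 2

6z^3 + 10z^2 + 6z + 2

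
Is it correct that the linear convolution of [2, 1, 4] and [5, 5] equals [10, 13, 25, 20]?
Recompute linear convolution of [2, 1, 4] and [5, 5]: y[0] = 2×5 = 10; y[1] = 2×5 + 1×5 = 15; y[2] = 1×5 + 4×5 = 25; y[3] = 4×5 = 20 → [10, 15, 25, 20]. Compare to given [10, 13, 25, 20]: they differ at index 1: given 13, correct 15, so answer: No

No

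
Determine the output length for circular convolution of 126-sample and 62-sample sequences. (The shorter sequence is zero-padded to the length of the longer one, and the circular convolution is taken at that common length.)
Circular convolution (zero-padding the shorter input) has length max(m, n) = max(126, 62) = 126

126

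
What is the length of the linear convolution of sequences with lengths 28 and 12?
Linear/full convolution length: m + n - 1 = 28 + 12 - 1 = 39

39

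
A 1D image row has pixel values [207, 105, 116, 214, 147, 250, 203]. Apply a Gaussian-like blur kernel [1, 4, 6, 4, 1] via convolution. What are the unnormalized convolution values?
Convolve image row [207, 105, 116, 214, 147, 250, 203] with kernel [1, 4, 6, 4, 1]: y[0] = 207×1 = 207; y[1] = 207×4 + 105×1 = 933; y[2] = 207×6 + 105×4 + 116×1 = 1778; y[3] = 207×4 + 105×6 + 116×4 + 214×1 = 2136; y[4] = 207×1 + 105×4 + 116×6 + 214×4 + 147×1 = 2326; y[5] = 105×1 + 116×4 + 214×6 + 147×4 + 250×1 = 2691; y[6] = 116×1 + 214×4 + 147×6 + 250×4 + 203×1 = 3057; y[7] = 214×1 + 147×4 + 250×6 + 203×4 = 3114; y[8] = 147×1 + 250×4 + 203×6 = 2365; y[9] = 250×1 + 203×4 = 1062; y[10] = 203×1 = 203 → [207, 933, 1778, 2136, 2326, 2691, 3057, 3114, 2365, 1062, 203]. Normalization factor = sum(kernel) = 16.

[207, 933, 1778, 2136, 2326, 2691, 3057, 3114, 2365, 1062, 203]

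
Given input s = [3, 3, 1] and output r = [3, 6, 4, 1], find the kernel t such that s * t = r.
Output length 4 = len(s) + len(t) - 1 ⇒ len(t) = 2. Solve t forward using t[k] = (r[k] - Σ_{i≥1} s[i]·t[k-i]) / s[0]: t[0] = r[0] / s[0] = 3 / 3 = 1; t[1] = (r[1] - 3×1) / s[0] = (6 - 3×1) / 3 = 1. So t = [1, 1]. Forward-check [3, 3, 1] * [1, 1]: r[0] = 3×1 = 3; r[1] = 3×1 + 3×1 = 6; r[2] = 3×1 + 1×1 = 4; r[3] = 1×1 = 1 → [3, 6, 4, 1] ✓

[1, 1]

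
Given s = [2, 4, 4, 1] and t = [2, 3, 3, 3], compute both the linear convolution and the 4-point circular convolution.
Linear: y_lin[0] = 2×2 = 4; y_lin[1] = 2×3 + 4×2 = 14; y_lin[2] = 2×3 + 4×3 + 4×2 = 26; y_lin[3] = 2×3 + 4×3 + 4×3 + 1×2 = 32; y_lin[4] = 4×3 + 4×3 + 1×3 = 27; y_lin[5] = 4×3 + 1×3 = 15; y_lin[6] = 1×3 = 3 → [4, 14, 26, 32, 27, 15, 3]. Circular (length 4): y[0] = 2×2 + 4×3 + 4×3 + 1×3 = 31; y[1] = 2×3 + 4×2 + 4×3 + 1×3 = 29; y[2] = 2×3 + 4×3 + 4×2 + 1×3 = 29; y[3] = 2×3 + 4×3 + 4×3 + 1×2 = 32 → [31, 29, 29, 32]

Linear: [4, 14, 26, 32, 27, 15, 3], Circular: [31, 29, 29, 32]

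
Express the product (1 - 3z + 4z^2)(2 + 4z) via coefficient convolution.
Ascending coefficients: a = [1, -3, 4], b = [2, 4]. c[0] = 1×2 = 2; c[1] = 1×4 + -3×2 = -2; c[2] = -3×4 + 4×2 = -4; c[3] = 4×4 = 16. Result coefficients: [2, -2, -4, 16] → 2 - 2z - 4z^2 + 16z^3

2 - 2z - 4z^2 + 16z^3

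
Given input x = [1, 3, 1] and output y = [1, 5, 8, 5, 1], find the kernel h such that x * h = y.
Output length 5 = len(x) + len(h) - 1 ⇒ len(h) = 3. Solve h forward using h[k] = (y[k] - Σ_{i≥1} x[i]·h[k-i]) / x[0]: h[0] = y[0] / x[0] = 1 / 1 = 1; h[1] = (y[1] - 3×1) / x[0] = (5 - 3×1) / 1 = 2; h[2] = (y[2] - 3×2 - 1×1) / x[0] = (8 - 3×2 - 1×1) / 1 = 1. So h = [1, 2, 1]. Forward-check [1, 3, 1] * [1, 2, 1]: y[0] = 1×1 = 1; y[1] = 1×2 + 3×1 = 5; y[2] = 1×1 + 3×2 + 1×1 = 8; y[3] = 3×1 + 1×2 = 5; y[4] = 1×1 = 1 → [1, 5, 8, 5, 1] ✓

[1, 2, 1]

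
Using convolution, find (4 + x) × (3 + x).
Ascending coefficients: a = [4, 1], b = [3, 1]. c[0] = 4×3 = 12; c[1] = 4×1 + 1×3 = 7; c[2] = 1×1 = 1. Result coefficients: [12, 7, 1] → 12 + 7x + x^2

12 + 7x + x^2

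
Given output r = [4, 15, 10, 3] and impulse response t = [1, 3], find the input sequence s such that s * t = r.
Deconvolve r=[4, 15, 10, 3] by t=[1, 3]. Since t[0]=1, solve forward: s[0] = r[0] / 1 = 4; s[1] = (r[1] - 4×3) / 1 = 3; s[2] = (r[2] - 3×3) / 1 = 1. So s = [4, 3, 1]. Check by forward convolution: r[0] = 4×1 = 4; r[1] = 4×3 + 3×1 = 15; r[2] = 3×3 + 1×1 = 10; r[3] = 1×3 = 3

[4, 3, 1]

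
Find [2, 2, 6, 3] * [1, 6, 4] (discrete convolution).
y[0] = 2×1 = 2; y[1] = 2×6 + 2×1 = 14; y[2] = 2×4 + 2×6 + 6×1 = 26; y[3] = 2×4 + 6×6 + 3×1 = 47; y[4] = 6×4 + 3×6 = 42; y[5] = 3×4 = 12

[2, 14, 26, 47, 42, 12]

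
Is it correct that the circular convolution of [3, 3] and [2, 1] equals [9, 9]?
Recompute circular convolution of [3, 3] and [2, 1]: y[0] = 3×2 + 3×1 = 9; y[1] = 3×1 + 3×2 = 9 → [9, 9]. Given [9, 9] matches, so answer: Yes

Yes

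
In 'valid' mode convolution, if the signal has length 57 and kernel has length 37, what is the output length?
'Valid' mode counts only positions where the kernel fully overlaps the signal: m - n + 1 = 57 - 37 + 1 = 21

21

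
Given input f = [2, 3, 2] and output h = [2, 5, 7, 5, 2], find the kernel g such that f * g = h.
Output length 5 = len(f) + len(g) - 1 ⇒ len(g) = 3. Solve g forward using g[k] = (h[k] - Σ_{i≥1} f[i]·g[k-i]) / f[0]: g[0] = h[0] / f[0] = 2 / 2 = 1; g[1] = (h[1] - 3×1) / f[0] = (5 - 3×1) / 2 = 1; g[2] = (h[2] - 3×1 - 2×1) / f[0] = (7 - 3×1 - 2×1) / 2 = 1. So g = [1, 1, 1]. Forward-check [2, 3, 2] * [1, 1, 1]: h[0] = 2×1 = 2; h[1] = 2×1 + 3×1 = 5; h[2] = 2×1 + 3×1 + 2×1 = 7; h[3] = 3×1 + 2×1 = 5; h[4] = 2×1 = 2 → [2, 5, 7, 5, 2] ✓

[1, 1, 1]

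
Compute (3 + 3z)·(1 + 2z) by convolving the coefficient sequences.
Ascending coefficients: a = [3, 3], b = [1, 2]. c[0] = 3×1 = 3; c[1] = 3×2 + 3×1 = 9; c[2] = 3×2 = 6. Result coefficients: [3, 9, 6] → 3 + 9z + 6z^2

3 + 9z + 6z^2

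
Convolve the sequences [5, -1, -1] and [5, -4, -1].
y[0] = 5×5 = 25; y[1] = 5×-4 + -1×5 = -25; y[2] = 5×-1 + -1×-4 + -1×5 = -6; y[3] = -1×-1 + -1×-4 = 5; y[4] = -1×-1 = 1

[25, -25, -6, 5, 1]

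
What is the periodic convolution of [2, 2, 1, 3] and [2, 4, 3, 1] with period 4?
Use y[k] = Σ_j s[j]·t[(k-j) mod 4]. y[0] = 2×2 + 2×1 + 1×3 + 3×4 = 21; y[1] = 2×4 + 2×2 + 1×1 + 3×3 = 22; y[2] = 2×3 + 2×4 + 1×2 + 3×1 = 19; y[3] = 2×1 + 2×3 + 1×4 + 3×2 = 18. Result: [21, 22, 19, 18]

[21, 22, 19, 18]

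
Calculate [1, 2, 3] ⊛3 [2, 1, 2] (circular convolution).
Use y[k] = Σ_j s[j]·t[(k-j) mod 3]. y[0] = 1×2 + 2×2 + 3×1 = 9; y[1] = 1×1 + 2×2 + 3×2 = 11; y[2] = 1×2 + 2×1 + 3×2 = 10. Result: [9, 11, 10]

[9, 11, 10]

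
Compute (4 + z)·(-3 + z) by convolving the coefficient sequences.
Ascending coefficients: a = [4, 1], b = [-3, 1]. c[0] = 4×-3 = -12; c[1] = 4×1 + 1×-3 = 1; c[2] = 1×1 = 1. Result coefficients: [-12, 1, 1] → -12 + z + z^2

-12 + z + z^2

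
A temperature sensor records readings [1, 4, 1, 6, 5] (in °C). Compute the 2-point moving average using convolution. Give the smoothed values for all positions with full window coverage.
2-point moving average kernel = [1, 1]. Apply in 'valid' mode (full window coverage): avg[0] = (1 + 4) / 2 = 2.5; avg[1] = (4 + 1) / 2 = 2.5; avg[2] = (1 + 6) / 2 = 3.5; avg[3] = (6 + 5) / 2 = 5.5. Smoothed values: [2.5, 2.5, 3.5, 5.5]

[2.5, 2.5, 3.5, 5.5]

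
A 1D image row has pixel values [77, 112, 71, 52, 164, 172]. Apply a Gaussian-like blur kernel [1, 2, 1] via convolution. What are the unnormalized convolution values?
Convolve image row [77, 112, 71, 52, 164, 172] with kernel [1, 2, 1]: y[0] = 77×1 = 77; y[1] = 77×2 + 112×1 = 266; y[2] = 77×1 + 112×2 + 71×1 = 372; y[3] = 112×1 + 71×2 + 52×1 = 306; y[4] = 71×1 + 52×2 + 164×1 = 339; y[5] = 52×1 + 164×2 + 172×1 = 552; y[6] = 164×1 + 172×2 = 508; y[7] = 172×1 = 172 → [77, 266, 372, 306, 339, 552, 508, 172]. Normalization factor = sum(kernel) = 4.

[77, 266, 372, 306, 339, 552, 508, 172]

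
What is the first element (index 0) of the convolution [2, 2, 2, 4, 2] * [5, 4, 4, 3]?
Use y[k] = Σ_i a[i]·b[k-i] at k=0. y[0] = 2×5 = 10

10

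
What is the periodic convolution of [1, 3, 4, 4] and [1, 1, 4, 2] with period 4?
Use y[k] = Σ_j s[j]·t[(k-j) mod 4]. y[0] = 1×1 + 3×2 + 4×4 + 4×1 = 27; y[1] = 1×1 + 3×1 + 4×2 + 4×4 = 28; y[2] = 1×4 + 3×1 + 4×1 + 4×2 = 19; y[3] = 1×2 + 3×4 + 4×1 + 4×1 = 22. Result: [27, 28, 19, 22]

[27, 28, 19, 22]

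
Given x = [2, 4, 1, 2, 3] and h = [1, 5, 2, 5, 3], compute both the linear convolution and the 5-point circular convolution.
Linear: y_lin[0] = 2×1 = 2; y_lin[1] = 2×5 + 4×1 = 14; y_lin[2] = 2×2 + 4×5 + 1×1 = 25; y_lin[3] = 2×5 + 4×2 + 1×5 + 2×1 = 25; y_lin[4] = 2×3 + 4×5 + 1×2 + 2×5 + 3×1 = 41; y_lin[5] = 4×3 + 1×5 + 2×2 + 3×5 = 36; y_lin[6] = 1×3 + 2×5 + 3×2 = 19; y_lin[7] = 2×3 + 3×5 = 21; y_lin[8] = 3×3 = 9 → [2, 14, 25, 25, 41, 36, 19, 21, 9]. Circular (length 5): y[0] = 2×1 + 4×3 + 1×5 + 2×2 + 3×5 = 38; y[1] = 2×5 + 4×1 + 1×3 + 2×5 + 3×2 = 33; y[2] = 2×2 + 4×5 + 1×1 + 2×3 + 3×5 = 46; y[3] = 2×5 + 4×2 + 1×5 + 2×1 + 3×3 = 34; y[4] = 2×3 + 4×5 + 1×2 + 2×5 + 3×1 = 41 → [38, 33, 46, 34, 41]

Linear: [2, 14, 25, 25, 41, 36, 19, 21, 9], Circular: [38, 33, 46, 34, 41]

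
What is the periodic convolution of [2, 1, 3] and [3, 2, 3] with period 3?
Use y[k] = Σ_j a[j]·b[(k-j) mod 3]. y[0] = 2×3 + 1×3 + 3×2 = 15; y[1] = 2×2 + 1×3 + 3×3 = 16; y[2] = 2×3 + 1×2 + 3×3 = 17. Result: [15, 16, 17]

[15, 16, 17]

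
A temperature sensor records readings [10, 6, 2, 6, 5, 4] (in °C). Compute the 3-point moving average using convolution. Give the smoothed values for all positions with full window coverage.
3-point moving average kernel = [1, 1, 1]. Apply in 'valid' mode (full window coverage): avg[0] = (10 + 6 + 2) / 3 = 6.0; avg[1] = (6 + 2 + 6) / 3 = 4.67; avg[2] = (2 + 6 + 5) / 3 = 4.33; avg[3] = (6 + 5 + 4) / 3 = 5.0. Smoothed values: [6.0, 4.67, 4.33, 5.0]

[6.0, 4.67, 4.33, 5.0]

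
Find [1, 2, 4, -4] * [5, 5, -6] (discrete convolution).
y[0] = 1×5 = 5; y[1] = 1×5 + 2×5 = 15; y[2] = 1×-6 + 2×5 + 4×5 = 24; y[3] = 2×-6 + 4×5 + -4×5 = -12; y[4] = 4×-6 + -4×5 = -44; y[5] = -4×-6 = 24

[5, 15, 24, -12, -44, 24]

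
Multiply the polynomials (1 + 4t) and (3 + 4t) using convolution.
Ascending coefficients: a = [1, 4], b = [3, 4]. c[0] = 1×3 = 3; c[1] = 1×4 + 4×3 = 16; c[2] = 4×4 = 16. Result coefficients: [3, 16, 16] → 3 + 16t + 16t^2

3 + 16t + 16t^2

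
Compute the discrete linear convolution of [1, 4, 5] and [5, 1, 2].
y[0] = 1×5 = 5; y[1] = 1×1 + 4×5 = 21; y[2] = 1×2 + 4×1 + 5×5 = 31; y[3] = 4×2 + 5×1 = 13; y[4] = 5×2 = 10

[5, 21, 31, 13, 10]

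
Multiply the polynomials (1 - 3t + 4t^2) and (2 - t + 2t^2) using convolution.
Ascending coefficients: a = [1, -3, 4], b = [2, -1, 2]. c[0] = 1×2 = 2; c[1] = 1×-1 + -3×2 = -7; c[2] = 1×2 + -3×-1 + 4×2 = 13; c[3] = -3×2 + 4×-1 = -10; c[4] = 4×2 = 8. Result coefficients: [2, -7, 13, -10, 8] → 2 - 7t + 13t^2 - 10t^3 + 8t^4

2 - 7t + 13t^2 - 10t^3 + 8t^4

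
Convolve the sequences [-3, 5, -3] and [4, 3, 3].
y[0] = -3×4 = -12; y[1] = -3×3 + 5×4 = 11; y[2] = -3×3 + 5×3 + -3×4 = -6; y[3] = 5×3 + -3×3 = 6; y[4] = -3×3 = -9

[-12, 11, -6, 6, -9]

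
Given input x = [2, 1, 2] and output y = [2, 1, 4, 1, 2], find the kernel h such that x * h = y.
Output length 5 = len(x) + len(h) - 1 ⇒ len(h) = 3. Solve h forward using h[k] = (y[k] - Σ_{i≥1} x[i]·h[k-i]) / x[0]: h[0] = y[0] / x[0] = 2 / 2 = 1; h[1] = (y[1] - 1×1) / x[0] = (1 - 1×1) / 2 = 0; h[2] = (y[2] - 1×0 - 2×1) / x[0] = (4 - 1×0 - 2×1) / 2 = 1. So h = [1, 0, 1]. Forward-check [2, 1, 2] * [1, 0, 1]: y[0] = 2×1 = 2; y[1] = 2×0 + 1×1 = 1; y[2] = 2×1 + 1×0 + 2×1 = 4; y[3] = 1×1 + 2×0 = 1; y[4] = 2×1 = 2 → [2, 1, 4, 1, 2] ✓

[1, 0, 1]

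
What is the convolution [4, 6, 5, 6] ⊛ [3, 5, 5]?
y[0] = 4×3 = 12; y[1] = 4×5 + 6×3 = 38; y[2] = 4×5 + 6×5 + 5×3 = 65; y[3] = 6×5 + 5×5 + 6×3 = 73; y[4] = 5×5 + 6×5 = 55; y[5] = 6×5 = 30

[12, 38, 65, 73, 55, 30]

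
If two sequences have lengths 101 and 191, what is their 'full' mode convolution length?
Linear/full convolution length: m + n - 1 = 101 + 191 - 1 = 291

291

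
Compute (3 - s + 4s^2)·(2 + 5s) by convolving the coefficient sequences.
Ascending coefficients: a = [3, -1, 4], b = [2, 5]. c[0] = 3×2 = 6; c[1] = 3×5 + -1×2 = 13; c[2] = -1×5 + 4×2 = 3; c[3] = 4×5 = 20. Result coefficients: [6, 13, 3, 20] → 6 + 13s + 3s^2 + 20s^3

6 + 13s + 3s^2 + 20s^3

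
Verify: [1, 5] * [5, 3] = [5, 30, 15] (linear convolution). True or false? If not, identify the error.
Recompute linear convolution of [1, 5] and [5, 3]: y[0] = 1×5 = 5; y[1] = 1×3 + 5×5 = 28; y[2] = 5×3 = 15 → [5, 28, 15]. Compare to given [5, 30, 15]: they differ at index 1: given 30, correct 28, so answer: No

No. Error at index 1: given 30, correct 28.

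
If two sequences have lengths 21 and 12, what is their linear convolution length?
Linear/full convolution length: m + n - 1 = 21 + 12 - 1 = 32

32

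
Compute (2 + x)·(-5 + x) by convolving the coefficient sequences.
Ascending coefficients: a = [2, 1], b = [-5, 1]. c[0] = 2×-5 = -10; c[1] = 2×1 + 1×-5 = -3; c[2] = 1×1 = 1. Result coefficients: [-10, -3, 1] → -10 - 3x + x^2

-10 - 3x + x^2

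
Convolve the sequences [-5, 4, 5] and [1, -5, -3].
y[0] = -5×1 = -5; y[1] = -5×-5 + 4×1 = 29; y[2] = -5×-3 + 4×-5 + 5×1 = 0; y[3] = 4×-3 + 5×-5 = -37; y[4] = 5×-3 = -15

[-5, 29, 0, -37, -15]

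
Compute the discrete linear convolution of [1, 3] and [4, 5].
y[0] = 1×4 = 4; y[1] = 1×5 + 3×4 = 17; y[2] = 3×5 = 15

[4, 17, 15]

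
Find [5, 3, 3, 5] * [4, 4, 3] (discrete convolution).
y[0] = 5×4 = 20; y[1] = 5×4 + 3×4 = 32; y[2] = 5×3 + 3×4 + 3×4 = 39; y[3] = 3×3 + 3×4 + 5×4 = 41; y[4] = 3×3 + 5×4 = 29; y[5] = 5×3 = 15

[20, 32, 39, 41, 29, 15]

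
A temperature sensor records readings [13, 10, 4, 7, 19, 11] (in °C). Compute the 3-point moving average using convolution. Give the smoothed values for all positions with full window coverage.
3-point moving average kernel = [1, 1, 1]. Apply in 'valid' mode (full window coverage): avg[0] = (13 + 10 + 4) / 3 = 9.0; avg[1] = (10 + 4 + 7) / 3 = 7.0; avg[2] = (4 + 7 + 19) / 3 = 10.0; avg[3] = (7 + 19 + 11) / 3 = 12.33. Smoothed values: [9.0, 7.0, 10.0, 12.33]

[9.0, 7.0, 10.0, 12.33]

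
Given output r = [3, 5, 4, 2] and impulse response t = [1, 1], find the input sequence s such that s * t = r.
Deconvolve r=[3, 5, 4, 2] by t=[1, 1]. Since t[0]=1, solve forward: s[0] = r[0] / 1 = 3; s[1] = (r[1] - 3×1) / 1 = 2; s[2] = (r[2] - 2×1) / 1 = 2. So s = [3, 2, 2]. Check by forward convolution: r[0] = 3×1 = 3; r[1] = 3×1 + 2×1 = 5; r[2] = 2×1 + 2×1 = 4; r[3] = 2×1 = 2

[3, 2, 2]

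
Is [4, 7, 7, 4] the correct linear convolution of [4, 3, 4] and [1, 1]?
Recompute linear convolution of [4, 3, 4] and [1, 1]: y[0] = 4×1 = 4; y[1] = 4×1 + 3×1 = 7; y[2] = 3×1 + 4×1 = 7; y[3] = 4×1 = 4 → [4, 7, 7, 4]. Given [4, 7, 7, 4] matches, so answer: Yes

Yes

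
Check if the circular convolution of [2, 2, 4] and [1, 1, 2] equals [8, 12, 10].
Recompute circular convolution of [2, 2, 4] and [1, 1, 2]: y[0] = 2×1 + 2×2 + 4×1 = 10; y[1] = 2×1 + 2×1 + 4×2 = 12; y[2] = 2×2 + 2×1 + 4×1 = 10 → [10, 12, 10]. Compare to given [8, 12, 10]: they differ at index 0: given 8, correct 10, so answer: No

No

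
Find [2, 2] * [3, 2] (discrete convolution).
y[0] = 2×3 = 6; y[1] = 2×2 + 2×3 = 10; y[2] = 2×2 = 4

[6, 10, 4]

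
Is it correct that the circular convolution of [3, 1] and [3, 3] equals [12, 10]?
Recompute circular convolution of [3, 1] and [3, 3]: y[0] = 3×3 + 1×3 = 12; y[1] = 3×3 + 1×3 = 12 → [12, 12]. Compare to given [12, 10]: they differ at index 1: given 10, correct 12, so answer: No

No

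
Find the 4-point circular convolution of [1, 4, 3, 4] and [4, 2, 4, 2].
Use y[k] = Σ_j a[j]·b[(k-j) mod 4]. y[0] = 1×4 + 4×2 + 3×4 + 4×2 = 32; y[1] = 1×2 + 4×4 + 3×2 + 4×4 = 40; y[2] = 1×4 + 4×2 + 3×4 + 4×2 = 32; y[3] = 1×2 + 4×4 + 3×2 + 4×4 = 40. Result: [32, 40, 32, 40]

[32, 40, 32, 40]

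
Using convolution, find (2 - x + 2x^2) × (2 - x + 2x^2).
Ascending coefficients: a = [2, -1, 2], b = [2, -1, 2]. c[0] = 2×2 = 4; c[1] = 2×-1 + -1×2 = -4; c[2] = 2×2 + -1×-1 + 2×2 = 9; c[3] = -1×2 + 2×-1 = -4; c[4] = 2×2 = 4. Result coefficients: [4, -4, 9, -4, 4] → 4 - 4x + 9x^2 - 4x^3 + 4x^4

4 - 4x + 9x^2 - 4x^3 + 4x^4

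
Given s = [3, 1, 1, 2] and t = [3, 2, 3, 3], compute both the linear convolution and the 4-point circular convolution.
Linear: y_lin[0] = 3×3 = 9; y_lin[1] = 3×2 + 1×3 = 9; y_lin[2] = 3×3 + 1×2 + 1×3 = 14; y_lin[3] = 3×3 + 1×3 + 1×2 + 2×3 = 20; y_lin[4] = 1×3 + 1×3 + 2×2 = 10; y_lin[5] = 1×3 + 2×3 = 9; y_lin[6] = 2×3 = 6 → [9, 9, 14, 20, 10, 9, 6]. Circular (length 4): y[0] = 3×3 + 1×3 + 1×3 + 2×2 = 19; y[1] = 3×2 + 1×3 + 1×3 + 2×3 = 18; y[2] = 3×3 + 1×2 + 1×3 + 2×3 = 20; y[3] = 3×3 + 1×3 + 1×2 + 2×3 = 20 → [19, 18, 20, 20]

Linear: [9, 9, 14, 20, 10, 9, 6], Circular: [19, 18, 20, 20]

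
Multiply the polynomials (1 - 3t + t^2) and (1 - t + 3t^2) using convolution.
Ascending coefficients: a = [1, -3, 1], b = [1, -1, 3]. c[0] = 1×1 = 1; c[1] = 1×-1 + -3×1 = -4; c[2] = 1×3 + -3×-1 + 1×1 = 7; c[3] = -3×3 + 1×-1 = -10; c[4] = 1×3 = 3. Result coefficients: [1, -4, 7, -10, 3] → 1 - 4t + 7t^2 - 10t^3 + 3t^4

1 - 4t + 7t^2 - 10t^3 + 3t^4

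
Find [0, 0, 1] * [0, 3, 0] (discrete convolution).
y[0] = 0×0 = 0; y[1] = 0×3 + 0×0 = 0; y[2] = 0×0 + 0×3 + 1×0 = 0; y[3] = 0×0 + 1×3 = 3; y[4] = 1×0 = 0

[0, 0, 0, 3, 0]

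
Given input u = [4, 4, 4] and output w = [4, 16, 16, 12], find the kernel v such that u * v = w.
Output length 4 = len(u) + len(v) - 1 ⇒ len(v) = 2. Solve v forward using v[k] = (w[k] - Σ_{i≥1} u[i]·v[k-i]) / u[0]: v[0] = w[0] / u[0] = 4 / 4 = 1; v[1] = (w[1] - 4×1) / u[0] = (16 - 4×1) / 4 = 3. So v = [1, 3]. Forward-check [4, 4, 4] * [1, 3]: w[0] = 4×1 = 4; w[1] = 4×3 + 4×1 = 16; w[2] = 4×3 + 4×1 = 16; w[3] = 4×3 = 12 → [4, 16, 16, 12] ✓

[1, 3]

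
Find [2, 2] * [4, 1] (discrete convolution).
y[0] = 2×4 = 8; y[1] = 2×1 + 2×4 = 10; y[2] = 2×1 = 2

[8, 10, 2]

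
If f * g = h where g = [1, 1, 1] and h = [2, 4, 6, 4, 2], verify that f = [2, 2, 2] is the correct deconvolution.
Forward-compute [2, 2, 2] * [1, 1, 1]: h[0] = 2×1 = 2; h[1] = 2×1 + 2×1 = 4; h[2] = 2×1 + 2×1 + 2×1 = 6; h[3] = 2×1 + 2×1 = 4; h[4] = 2×1 = 2 → [2, 4, 6, 4, 2]. Matches given h = [2, 4, 6, 4, 2], so verified.

Verified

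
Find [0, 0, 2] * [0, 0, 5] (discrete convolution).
y[0] = 0×0 = 0; y[1] = 0×0 + 0×0 = 0; y[2] = 0×5 + 0×0 + 2×0 = 0; y[3] = 0×5 + 2×0 = 0; y[4] = 2×5 = 10

[0, 0, 0, 0, 10]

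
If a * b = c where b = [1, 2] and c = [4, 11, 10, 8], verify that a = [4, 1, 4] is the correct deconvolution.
Forward-compute [4, 1, 4] * [1, 2]: c[0] = 4×1 = 4; c[1] = 4×2 + 1×1 = 9; c[2] = 1×2 + 4×1 = 6; c[3] = 4×2 = 8 → [4, 9, 6, 8]. Does not match given c = [4, 11, 10, 8].

Not verified. [4, 1, 4] * [1, 2] = [4, 9, 6, 8], which differs from [4, 11, 10, 8] at index 1.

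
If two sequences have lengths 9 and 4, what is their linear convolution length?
Linear/full convolution length: m + n - 1 = 9 + 4 - 1 = 12

12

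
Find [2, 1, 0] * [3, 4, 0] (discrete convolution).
y[0] = 2×3 = 6; y[1] = 2×4 + 1×3 = 11; y[2] = 2×0 + 1×4 + 0×3 = 4; y[3] = 1×0 + 0×4 = 0; y[4] = 0×0 = 0

[6, 11, 4, 0, 0]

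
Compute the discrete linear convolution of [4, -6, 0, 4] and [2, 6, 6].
y[0] = 4×2 = 8; y[1] = 4×6 + -6×2 = 12; y[2] = 4×6 + -6×6 + 0×2 = -12; y[3] = -6×6 + 0×6 + 4×2 = -28; y[4] = 0×6 + 4×6 = 24; y[5] = 4×6 = 24

[8, 12, -12, -28, 24, 24]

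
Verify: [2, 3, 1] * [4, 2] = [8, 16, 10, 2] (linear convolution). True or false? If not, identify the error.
Recompute linear convolution of [2, 3, 1] and [4, 2]: y[0] = 2×4 = 8; y[1] = 2×2 + 3×4 = 16; y[2] = 3×2 + 1×4 = 10; y[3] = 1×2 = 2 → [8, 16, 10, 2]. Given [8, 16, 10, 2] matches, so answer: Yes

Yes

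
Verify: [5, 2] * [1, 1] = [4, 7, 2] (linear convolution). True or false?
Recompute linear convolution of [5, 2] and [1, 1]: y[0] = 5×1 = 5; y[1] = 5×1 + 2×1 = 7; y[2] = 2×1 = 2 → [5, 7, 2]. Compare to given [4, 7, 2]: they differ at index 0: given 4, correct 5, so answer: No

No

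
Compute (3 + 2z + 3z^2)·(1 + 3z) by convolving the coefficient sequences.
Ascending coefficients: a = [3, 2, 3], b = [1, 3]. c[0] = 3×1 = 3; c[1] = 3×3 + 2×1 = 11; c[2] = 2×3 + 3×1 = 9; c[3] = 3×3 = 9. Result coefficients: [3, 11, 9, 9] → 3 + 11z + 9z^2 + 9z^3

3 + 11z + 9z^2 + 9z^3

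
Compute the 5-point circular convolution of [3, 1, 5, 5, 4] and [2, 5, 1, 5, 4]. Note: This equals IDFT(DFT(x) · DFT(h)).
Either evaluate y[k] = Σ_j x[j]·h[(k-j) mod 5] directly, or use IDFT(DFT(x) · DFT(h)). y[0] = 3×2 + 1×4 + 5×5 + 5×1 + 4×5 = 60; y[1] = 3×5 + 1×2 + 5×4 + 5×5 + 4×1 = 66; y[2] = 3×1 + 1×5 + 5×2 + 5×4 + 4×5 = 58; y[3] = 3×5 + 1×1 + 5×5 + 5×2 + 4×4 = 67; y[4] = 3×4 + 1×5 + 5×1 + 5×5 + 4×2 = 55. Result: [60, 66, 58, 67, 55]

[60, 66, 58, 67, 55]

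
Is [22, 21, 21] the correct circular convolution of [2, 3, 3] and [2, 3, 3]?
Recompute circular convolution of [2, 3, 3] and [2, 3, 3]: y[0] = 2×2 + 3×3 + 3×3 = 22; y[1] = 2×3 + 3×2 + 3×3 = 21; y[2] = 2×3 + 3×3 + 3×2 = 21 → [22, 21, 21]. Given [22, 21, 21] matches, so answer: Yes

Yes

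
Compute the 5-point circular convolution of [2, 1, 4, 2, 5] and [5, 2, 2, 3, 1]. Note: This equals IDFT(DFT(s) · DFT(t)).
Either evaluate y[k] = Σ_j s[j]·t[(k-j) mod 5] directly, or use IDFT(DFT(s) · DFT(t)). y[0] = 2×5 + 1×1 + 4×3 + 2×2 + 5×2 = 37; y[1] = 2×2 + 1×5 + 4×1 + 2×3 + 5×2 = 29; y[2] = 2×2 + 1×2 + 4×5 + 2×1 + 5×3 = 43; y[3] = 2×3 + 1×2 + 4×2 + 2×5 + 5×1 = 31; y[4] = 2×1 + 1×3 + 4×2 + 2×2 + 5×5 = 42. Result: [37, 29, 43, 31, 42]

[37, 29, 43, 31, 42]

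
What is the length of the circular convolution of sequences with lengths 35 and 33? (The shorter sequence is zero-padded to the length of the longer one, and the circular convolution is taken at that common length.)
Circular convolution (zero-padding the shorter input) has length max(m, n) = max(35, 33) = 35

35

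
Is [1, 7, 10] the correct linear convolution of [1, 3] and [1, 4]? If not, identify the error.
Recompute linear convolution of [1, 3] and [1, 4]: y[0] = 1×1 = 1; y[1] = 1×4 + 3×1 = 7; y[2] = 3×4 = 12 → [1, 7, 12]. Compare to given [1, 7, 10]: they differ at index 2: given 10, correct 12, so answer: No

No. Error at index 2: given 10, correct 12.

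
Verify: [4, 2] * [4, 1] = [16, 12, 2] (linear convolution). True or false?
Recompute linear convolution of [4, 2] and [4, 1]: y[0] = 4×4 = 16; y[1] = 4×1 + 2×4 = 12; y[2] = 2×1 = 2 → [16, 12, 2]. Given [16, 12, 2] matches, so answer: Yes

Yes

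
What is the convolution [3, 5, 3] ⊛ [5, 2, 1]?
y[0] = 3×5 = 15; y[1] = 3×2 + 5×5 = 31; y[2] = 3×1 + 5×2 + 3×5 = 28; y[3] = 5×1 + 3×2 = 11; y[4] = 3×1 = 3

[15, 31, 28, 11, 3]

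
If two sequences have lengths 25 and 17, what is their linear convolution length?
Linear/full convolution length: m + n - 1 = 25 + 17 - 1 = 41

41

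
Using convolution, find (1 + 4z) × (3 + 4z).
Ascending coefficients: a = [1, 4], b = [3, 4]. c[0] = 1×3 = 3; c[1] = 1×4 + 4×3 = 16; c[2] = 4×4 = 16. Result coefficients: [3, 16, 16] → 3 + 16z + 16z^2

3 + 16z + 16z^2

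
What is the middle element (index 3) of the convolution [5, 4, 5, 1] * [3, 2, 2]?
Use y[k] = Σ_i a[i]·b[k-i] at k=3. y[3] = 4×2 + 5×2 + 1×3 = 21

21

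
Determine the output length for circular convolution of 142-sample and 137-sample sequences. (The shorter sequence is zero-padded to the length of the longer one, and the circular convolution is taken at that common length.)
Circular convolution (zero-padding the shorter input) has length max(m, n) = max(142, 137) = 142

142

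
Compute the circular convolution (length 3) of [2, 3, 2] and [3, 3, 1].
Use y[k] = Σ_j x[j]·h[(k-j) mod 3]. y[0] = 2×3 + 3×1 + 2×3 = 15; y[1] = 2×3 + 3×3 + 2×1 = 17; y[2] = 2×1 + 3×3 + 2×3 = 17. Result: [15, 17, 17]

[15, 17, 17]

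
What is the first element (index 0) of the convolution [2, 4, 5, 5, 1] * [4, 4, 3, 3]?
Use y[k] = Σ_i a[i]·b[k-i] at k=0. y[0] = 2×4 = 8

8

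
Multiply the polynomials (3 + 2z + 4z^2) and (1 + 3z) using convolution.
Ascending coefficients: a = [3, 2, 4], b = [1, 3]. c[0] = 3×1 = 3; c[1] = 3×3 + 2×1 = 11; c[2] = 2×3 + 4×1 = 10; c[3] = 4×3 = 12. Result coefficients: [3, 11, 10, 12] → 3 + 11z + 10z^2 + 12z^3

3 + 11z + 10z^2 + 12z^3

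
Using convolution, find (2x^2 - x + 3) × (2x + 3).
Ascending coefficients: a = [3, -1, 2], b = [3, 2]. c[0] = 3×3 = 9; c[1] = 3×2 + -1×3 = 3; c[2] = -1×2 + 2×3 = 4; c[3] = 2×2 = 4. Result coefficients: [9, 3, 4, 4] → 4x^3 + 4x^2 + 3x + 9

4x^3 + 4x^2 + 3x + 9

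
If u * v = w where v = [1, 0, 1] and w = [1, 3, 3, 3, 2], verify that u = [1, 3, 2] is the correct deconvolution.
Forward-compute [1, 3, 2] * [1, 0, 1]: w[0] = 1×1 = 1; w[1] = 1×0 + 3×1 = 3; w[2] = 1×1 + 3×0 + 2×1 = 3; w[3] = 3×1 + 2×0 = 3; w[4] = 2×1 = 2 → [1, 3, 3, 3, 2]. Matches given w = [1, 3, 3, 3, 2], so verified.

Verified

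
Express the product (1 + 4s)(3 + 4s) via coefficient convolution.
Ascending coefficients: a = [1, 4], b = [3, 4]. c[0] = 1×3 = 3; c[1] = 1×4 + 4×3 = 16; c[2] = 4×4 = 16. Result coefficients: [3, 16, 16] → 3 + 16s + 16s^2

3 + 16s + 16s^2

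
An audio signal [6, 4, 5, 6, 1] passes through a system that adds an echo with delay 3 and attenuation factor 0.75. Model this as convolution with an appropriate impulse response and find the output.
Direct-path + delayed-attenuated-path model → impulse response h = [1, 0, 0, 0.75] (1 at lag 0, 0.75 at lag 3). Output y[n] = x[n] + 0.75·x[n - 3] (with x[n] = 0 outside 0..4): y[0] = 6 + 0.75×0 = 6; y[1] = 4 + 0.75×0 = 4; y[2] = 5 + 0.75×0 = 5; y[3] = 6 + 0.75×6 = 10.5; y[4] = 1 + 0.75×4 = 4.0; y[5] = 0 + 0.75×5 = 3.75; y[6] = 0 + 0.75×6 = 4.5; y[7] = 0 + 0.75×1 = 0.75. So y = [6, 4, 5, 10.5, 4.0, 3.75, 4.5, 0.75]

[6, 4, 5, 10.5, 4.0, 3.75, 4.5, 0.75]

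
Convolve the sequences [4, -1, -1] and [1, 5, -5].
y[0] = 4×1 = 4; y[1] = 4×5 + -1×1 = 19; y[2] = 4×-5 + -1×5 + -1×1 = -26; y[3] = -1×-5 + -1×5 = 0; y[4] = -1×-5 = 5

[4, 19, -26, 0, 5]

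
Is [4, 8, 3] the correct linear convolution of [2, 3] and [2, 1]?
Recompute linear convolution of [2, 3] and [2, 1]: y[0] = 2×2 = 4; y[1] = 2×1 + 3×2 = 8; y[2] = 3×1 = 3 → [4, 8, 3]. Given [4, 8, 3] matches, so answer: Yes

Yes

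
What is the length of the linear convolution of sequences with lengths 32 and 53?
Linear/full convolution length: m + n - 1 = 32 + 53 - 1 = 84

84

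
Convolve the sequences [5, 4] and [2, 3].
y[0] = 5×2 = 10; y[1] = 5×3 + 4×2 = 23; y[2] = 4×3 = 12

[10, 23, 12]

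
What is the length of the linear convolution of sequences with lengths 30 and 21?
Linear/full convolution length: m + n - 1 = 30 + 21 - 1 = 50

50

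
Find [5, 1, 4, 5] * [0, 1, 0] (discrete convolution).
y[0] = 5×0 = 0; y[1] = 5×1 + 1×0 = 5; y[2] = 5×0 + 1×1 + 4×0 = 1; y[3] = 1×0 + 4×1 + 5×0 = 4; y[4] = 4×0 + 5×1 = 5; y[5] = 5×0 = 0

[0, 5, 1, 4, 5, 0]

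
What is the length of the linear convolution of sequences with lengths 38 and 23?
Linear/full convolution length: m + n - 1 = 38 + 23 - 1 = 60

60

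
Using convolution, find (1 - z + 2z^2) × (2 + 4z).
Ascending coefficients: a = [1, -1, 2], b = [2, 4]. c[0] = 1×2 = 2; c[1] = 1×4 + -1×2 = 2; c[2] = -1×4 + 2×2 = 0; c[3] = 2×4 = 8. Result coefficients: [2, 2, 0, 8] → 2 + 2z + 8z^3

2 + 2z + 8z^3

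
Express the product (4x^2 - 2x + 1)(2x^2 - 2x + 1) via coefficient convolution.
Ascending coefficients: a = [1, -2, 4], b = [1, -2, 2]. c[0] = 1×1 = 1; c[1] = 1×-2 + -2×1 = -4; c[2] = 1×2 + -2×-2 + 4×1 = 10; c[3] = -2×2 + 4×-2 = -12; c[4] = 4×2 = 8. Result coefficients: [1, -4, 10, -12, 8] → 8x^4 - 12x^3 + 10x^2 - 4x + 1

8x^4 - 12x^3 + 10x^2 - 4x + 1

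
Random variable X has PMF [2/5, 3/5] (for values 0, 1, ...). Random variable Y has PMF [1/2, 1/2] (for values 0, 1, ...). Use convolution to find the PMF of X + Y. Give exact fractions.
P(X+Y=k) = Σ_i P(X=i)·P(Y=k-i) — a convolution of [2/5, 3/5] and [1/2, 1/2]. P(X+Y=0) = (2/5)×(1/2) = 1/5; P(X+Y=1) = (2/5)×(1/2) + (3/5)×(1/2) = 1/5 + 3/10 = 1/2; P(X+Y=2) = (3/5)×(1/2) = 3/10. PMF: [1/5, 1/2, 3/10] (sums to 1 ✓)

[1/5, 1/2, 3/10]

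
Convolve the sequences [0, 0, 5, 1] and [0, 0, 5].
y[0] = 0×0 = 0; y[1] = 0×0 + 0×0 = 0; y[2] = 0×5 + 0×0 + 5×0 = 0; y[3] = 0×5 + 5×0 + 1×0 = 0; y[4] = 5×5 + 1×0 = 25; y[5] = 1×5 = 5

[0, 0, 0, 0, 25, 5]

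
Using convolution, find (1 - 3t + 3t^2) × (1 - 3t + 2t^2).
Ascending coefficients: a = [1, -3, 3], b = [1, -3, 2]. c[0] = 1×1 = 1; c[1] = 1×-3 + -3×1 = -6; c[2] = 1×2 + -3×-3 + 3×1 = 14; c[3] = -3×2 + 3×-3 = -15; c[4] = 3×2 = 6. Result coefficients: [1, -6, 14, -15, 6] → 1 - 6t + 14t^2 - 15t^3 + 6t^4

1 - 6t + 14t^2 - 15t^3 + 6t^4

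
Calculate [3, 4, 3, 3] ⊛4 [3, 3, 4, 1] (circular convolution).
Use y[k] = Σ_j f[j]·g[(k-j) mod 4]. y[0] = 3×3 + 4×1 + 3×4 + 3×3 = 34; y[1] = 3×3 + 4×3 + 3×1 + 3×4 = 36; y[2] = 3×4 + 4×3 + 3×3 + 3×1 = 36; y[3] = 3×1 + 4×4 + 3×3 + 3×3 = 37. Result: [34, 36, 36, 37]

[34, 36, 36, 37]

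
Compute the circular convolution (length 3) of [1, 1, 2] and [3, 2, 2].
Use y[k] = Σ_j s[j]·t[(k-j) mod 3]. y[0] = 1×3 + 1×2 + 2×2 = 9; y[1] = 1×2 + 1×3 + 2×2 = 9; y[2] = 1×2 + 1×2 + 2×3 = 10. Result: [9, 9, 10]

[9, 9, 10]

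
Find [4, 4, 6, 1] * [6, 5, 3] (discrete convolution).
y[0] = 4×6 = 24; y[1] = 4×5 + 4×6 = 44; y[2] = 4×3 + 4×5 + 6×6 = 68; y[3] = 4×3 + 6×5 + 1×6 = 48; y[4] = 6×3 + 1×5 = 23; y[5] = 1×3 = 3

[24, 44, 68, 48, 23, 3]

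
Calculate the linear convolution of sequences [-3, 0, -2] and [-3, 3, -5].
y[0] = -3×-3 = 9; y[1] = -3×3 + 0×-3 = -9; y[2] = -3×-5 + 0×3 + -2×-3 = 21; y[3] = 0×-5 + -2×3 = -6; y[4] = -2×-5 = 10

[9, -9, 21, -6, 10]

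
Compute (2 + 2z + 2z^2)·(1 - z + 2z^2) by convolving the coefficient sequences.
Ascending coefficients: a = [2, 2, 2], b = [1, -1, 2]. c[0] = 2×1 = 2; c[1] = 2×-1 + 2×1 = 0; c[2] = 2×2 + 2×-1 + 2×1 = 4; c[3] = 2×2 + 2×-1 = 2; c[4] = 2×2 = 4. Result coefficients: [2, 0, 4, 2, 4] → 2 + 4z^2 + 2z^3 + 4z^4

2 + 4z^2 + 2z^3 + 4z^4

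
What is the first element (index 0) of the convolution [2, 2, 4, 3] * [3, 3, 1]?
Use y[k] = Σ_i a[i]·b[k-i] at k=0. y[0] = 2×3 = 6

6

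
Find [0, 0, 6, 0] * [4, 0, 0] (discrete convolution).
y[0] = 0×4 = 0; y[1] = 0×0 + 0×4 = 0; y[2] = 0×0 + 0×0 + 6×4 = 24; y[3] = 0×0 + 6×0 + 0×4 = 0; y[4] = 6×0 + 0×0 = 0; y[5] = 0×0 = 0

[0, 0, 24, 0, 0, 0]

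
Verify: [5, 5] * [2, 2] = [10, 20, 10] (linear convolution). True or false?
Recompute linear convolution of [5, 5] and [2, 2]: y[0] = 5×2 = 10; y[1] = 5×2 + 5×2 = 20; y[2] = 5×2 = 10 → [10, 20, 10]. Given [10, 20, 10] matches, so answer: Yes

Yes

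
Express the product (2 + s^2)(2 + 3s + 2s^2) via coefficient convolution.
Ascending coefficients: a = [2, 0, 1], b = [2, 3, 2]. c[0] = 2×2 = 4; c[1] = 2×3 + 0×2 = 6; c[2] = 2×2 + 0×3 + 1×2 = 6; c[3] = 0×2 + 1×3 = 3; c[4] = 1×2 = 2. Result coefficients: [4, 6, 6, 3, 2] → 4 + 6s + 6s^2 + 3s^3 + 2s^4

4 + 6s + 6s^2 + 3s^3 + 2s^4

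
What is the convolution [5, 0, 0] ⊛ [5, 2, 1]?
y[0] = 5×5 = 25; y[1] = 5×2 + 0×5 = 10; y[2] = 5×1 + 0×2 + 0×5 = 5; y[3] = 0×1 + 0×2 = 0; y[4] = 0×1 = 0

[25, 10, 5, 0, 0]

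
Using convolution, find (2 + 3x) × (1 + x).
Ascending coefficients: a = [2, 3], b = [1, 1]. c[0] = 2×1 = 2; c[1] = 2×1 + 3×1 = 5; c[2] = 3×1 = 3. Result coefficients: [2, 5, 3] → 2 + 5x + 3x^2

2 + 5x + 3x^2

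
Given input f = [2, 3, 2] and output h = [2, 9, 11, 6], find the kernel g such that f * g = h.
Output length 4 = len(f) + len(g) - 1 ⇒ len(g) = 2. Solve g forward using g[k] = (h[k] - Σ_{i≥1} f[i]·g[k-i]) / f[0]: g[0] = h[0] / f[0] = 2 / 2 = 1; g[1] = (h[1] - 3×1) / f[0] = (9 - 3×1) / 2 = 3. So g = [1, 3]. Forward-check [2, 3, 2] * [1, 3]: h[0] = 2×1 = 2; h[1] = 2×3 + 3×1 = 9; h[2] = 3×3 + 2×1 = 11; h[3] = 2×3 = 6 → [2, 9, 11, 6] ✓

[1, 3]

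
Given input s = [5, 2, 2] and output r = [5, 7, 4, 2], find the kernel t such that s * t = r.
Output length 4 = len(s) + len(t) - 1 ⇒ len(t) = 2. Solve t forward using t[k] = (r[k] - Σ_{i≥1} s[i]·t[k-i]) / s[0]: t[0] = r[0] / s[0] = 5 / 5 = 1; t[1] = (r[1] - 2×1) / s[0] = (7 - 2×1) / 5 = 1. So t = [1, 1]. Forward-check [5, 2, 2] * [1, 1]: r[0] = 5×1 = 5; r[1] = 5×1 + 2×1 = 7; r[2] = 2×1 + 2×1 = 4; r[3] = 2×1 = 2 → [5, 7, 4, 2] ✓

[1, 1]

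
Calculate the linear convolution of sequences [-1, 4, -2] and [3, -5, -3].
y[0] = -1×3 = -3; y[1] = -1×-5 + 4×3 = 17; y[2] = -1×-3 + 4×-5 + -2×3 = -23; y[3] = 4×-3 + -2×-5 = -2; y[4] = -2×-3 = 6

[-3, 17, -23, -2, 6]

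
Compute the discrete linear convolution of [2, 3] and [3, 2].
y[0] = 2×3 = 6; y[1] = 2×2 + 3×3 = 13; y[2] = 3×2 = 6

[6, 13, 6]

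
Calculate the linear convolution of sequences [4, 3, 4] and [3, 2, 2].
y[0] = 4×3 = 12; y[1] = 4×2 + 3×3 = 17; y[2] = 4×2 + 3×2 + 4×3 = 26; y[3] = 3×2 + 4×2 = 14; y[4] = 4×2 = 8

[12, 17, 26, 14, 8]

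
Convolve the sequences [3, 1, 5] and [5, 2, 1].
y[0] = 3×5 = 15; y[1] = 3×2 + 1×5 = 11; y[2] = 3×1 + 1×2 + 5×5 = 30; y[3] = 1×1 + 5×2 = 11; y[4] = 5×1 = 5

[15, 11, 30, 11, 5]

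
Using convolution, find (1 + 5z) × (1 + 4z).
Ascending coefficients: a = [1, 5], b = [1, 4]. c[0] = 1×1 = 1; c[1] = 1×4 + 5×1 = 9; c[2] = 5×4 = 20. Result coefficients: [1, 9, 20] → 1 + 9z + 20z^2

1 + 9z + 20z^2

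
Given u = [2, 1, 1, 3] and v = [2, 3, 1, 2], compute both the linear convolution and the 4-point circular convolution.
Linear: y_lin[0] = 2×2 = 4; y_lin[1] = 2×3 + 1×2 = 8; y_lin[2] = 2×1 + 1×3 + 1×2 = 7; y_lin[3] = 2×2 + 1×1 + 1×3 + 3×2 = 14; y_lin[4] = 1×2 + 1×1 + 3×3 = 12; y_lin[5] = 1×2 + 3×1 = 5; y_lin[6] = 3×2 = 6 → [4, 8, 7, 14, 12, 5, 6]. Circular (length 4): y[0] = 2×2 + 1×2 + 1×1 + 3×3 = 16; y[1] = 2×3 + 1×2 + 1×2 + 3×1 = 13; y[2] = 2×1 + 1×3 + 1×2 + 3×2 = 13; y[3] = 2×2 + 1×1 + 1×3 + 3×2 = 14 → [16, 13, 13, 14]

Linear: [4, 8, 7, 14, 12, 5, 6], Circular: [16, 13, 13, 14]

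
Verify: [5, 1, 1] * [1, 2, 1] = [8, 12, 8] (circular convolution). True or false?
Recompute circular convolution of [5, 1, 1] and [1, 2, 1]: y[0] = 5×1 + 1×1 + 1×2 = 8; y[1] = 5×2 + 1×1 + 1×1 = 12; y[2] = 5×1 + 1×2 + 1×1 = 8 → [8, 12, 8]. Given [8, 12, 8] matches, so answer: Yes

Yes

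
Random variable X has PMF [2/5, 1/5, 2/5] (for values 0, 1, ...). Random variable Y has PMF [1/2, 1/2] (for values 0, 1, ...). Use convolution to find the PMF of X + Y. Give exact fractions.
P(X+Y=k) = Σ_i P(X=i)·P(Y=k-i) — a convolution of [2/5, 1/5, 2/5] and [1/2, 1/2]. P(X+Y=0) = (2/5)×(1/2) = 1/5; P(X+Y=1) = (2/5)×(1/2) + (1/5)×(1/2) = 1/5 + 1/10 = 3/10; P(X+Y=2) = (1/5)×(1/2) + (2/5)×(1/2) = 1/10 + 1/5 = 3/10; P(X+Y=3) = (2/5)×(1/2) = 1/5. PMF: [1/5, 3/10, 3/10, 1/5] (sums to 1 ✓)

[1/5, 3/10, 3/10, 1/5]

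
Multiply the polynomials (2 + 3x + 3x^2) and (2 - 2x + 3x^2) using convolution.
Ascending coefficients: a = [2, 3, 3], b = [2, -2, 3]. c[0] = 2×2 = 4; c[1] = 2×-2 + 3×2 = 2; c[2] = 2×3 + 3×-2 + 3×2 = 6; c[3] = 3×3 + 3×-2 = 3; c[4] = 3×3 = 9. Result coefficients: [4, 2, 6, 3, 9] → 4 + 2x + 6x^2 + 3x^3 + 9x^4

4 + 2x + 6x^2 + 3x^3 + 9x^4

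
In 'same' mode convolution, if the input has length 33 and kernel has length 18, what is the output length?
'Same' mode returns an output with the same length as the input: 33

33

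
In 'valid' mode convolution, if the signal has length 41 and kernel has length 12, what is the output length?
'Valid' mode counts only positions where the kernel fully overlaps the signal: m - n + 1 = 41 - 12 + 1 = 30

30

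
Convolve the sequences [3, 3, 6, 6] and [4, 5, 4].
y[0] = 3×4 = 12; y[1] = 3×5 + 3×4 = 27; y[2] = 3×4 + 3×5 + 6×4 = 51; y[3] = 3×4 + 6×5 + 6×4 = 66; y[4] = 6×4 + 6×5 = 54; y[5] = 6×4 = 24

[12, 27, 51, 66, 54, 24]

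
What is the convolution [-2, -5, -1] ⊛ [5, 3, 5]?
y[0] = -2×5 = -10; y[1] = -2×3 + -5×5 = -31; y[2] = -2×5 + -5×3 + -1×5 = -30; y[3] = -5×5 + -1×3 = -28; y[4] = -1×5 = -5

[-10, -31, -30, -28, -5]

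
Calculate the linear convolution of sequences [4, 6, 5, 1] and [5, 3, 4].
y[0] = 4×5 = 20; y[1] = 4×3 + 6×5 = 42; y[2] = 4×4 + 6×3 + 5×5 = 59; y[3] = 6×4 + 5×3 + 1×5 = 44; y[4] = 5×4 + 1×3 = 23; y[5] = 1×4 = 4

[20, 42, 59, 44, 23, 4]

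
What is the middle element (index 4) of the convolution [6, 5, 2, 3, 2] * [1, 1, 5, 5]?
Use y[k] = Σ_i a[i]·b[k-i] at k=4. y[4] = 5×5 + 2×5 + 3×1 + 2×1 = 40

40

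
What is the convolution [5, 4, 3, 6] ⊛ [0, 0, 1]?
y[0] = 5×0 = 0; y[1] = 5×0 + 4×0 = 0; y[2] = 5×1 + 4×0 + 3×0 = 5; y[3] = 4×1 + 3×0 + 6×0 = 4; y[4] = 3×1 + 6×0 = 3; y[5] = 6×1 = 6

[0, 0, 5, 4, 3, 6]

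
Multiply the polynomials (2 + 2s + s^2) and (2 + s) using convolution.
Ascending coefficients: a = [2, 2, 1], b = [2, 1]. c[0] = 2×2 = 4; c[1] = 2×1 + 2×2 = 6; c[2] = 2×1 + 1×2 = 4; c[3] = 1×1 = 1. Result coefficients: [4, 6, 4, 1] → 4 + 6s + 4s^2 + s^3

4 + 6s + 4s^2 + s^3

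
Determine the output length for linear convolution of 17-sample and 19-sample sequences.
Linear/full convolution length: m + n - 1 = 17 + 19 - 1 = 35

35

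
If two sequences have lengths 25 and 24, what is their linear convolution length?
Linear/full convolution length: m + n - 1 = 25 + 24 - 1 = 48

48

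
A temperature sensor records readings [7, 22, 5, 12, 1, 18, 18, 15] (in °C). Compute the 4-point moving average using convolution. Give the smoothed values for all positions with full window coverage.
4-point moving average kernel = [1, 1, 1, 1]. Apply in 'valid' mode (full window coverage): avg[0] = (7 + 22 + 5 + 12) / 4 = 11.5; avg[1] = (22 + 5 + 12 + 1) / 4 = 10.0; avg[2] = (5 + 12 + 1 + 18) / 4 = 9.0; avg[3] = (12 + 1 + 18 + 18) / 4 = 12.25; avg[4] = (1 + 18 + 18 + 15) / 4 = 13.0. Smoothed values: [11.5, 10.0, 9.0, 12.25, 13.0]

[11.5, 10.0, 9.0, 12.25, 13.0]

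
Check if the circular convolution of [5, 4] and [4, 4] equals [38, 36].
Recompute circular convolution of [5, 4] and [4, 4]: y[0] = 5×4 + 4×4 = 36; y[1] = 5×4 + 4×4 = 36 → [36, 36]. Compare to given [38, 36]: they differ at index 0: given 38, correct 36, so answer: No

No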